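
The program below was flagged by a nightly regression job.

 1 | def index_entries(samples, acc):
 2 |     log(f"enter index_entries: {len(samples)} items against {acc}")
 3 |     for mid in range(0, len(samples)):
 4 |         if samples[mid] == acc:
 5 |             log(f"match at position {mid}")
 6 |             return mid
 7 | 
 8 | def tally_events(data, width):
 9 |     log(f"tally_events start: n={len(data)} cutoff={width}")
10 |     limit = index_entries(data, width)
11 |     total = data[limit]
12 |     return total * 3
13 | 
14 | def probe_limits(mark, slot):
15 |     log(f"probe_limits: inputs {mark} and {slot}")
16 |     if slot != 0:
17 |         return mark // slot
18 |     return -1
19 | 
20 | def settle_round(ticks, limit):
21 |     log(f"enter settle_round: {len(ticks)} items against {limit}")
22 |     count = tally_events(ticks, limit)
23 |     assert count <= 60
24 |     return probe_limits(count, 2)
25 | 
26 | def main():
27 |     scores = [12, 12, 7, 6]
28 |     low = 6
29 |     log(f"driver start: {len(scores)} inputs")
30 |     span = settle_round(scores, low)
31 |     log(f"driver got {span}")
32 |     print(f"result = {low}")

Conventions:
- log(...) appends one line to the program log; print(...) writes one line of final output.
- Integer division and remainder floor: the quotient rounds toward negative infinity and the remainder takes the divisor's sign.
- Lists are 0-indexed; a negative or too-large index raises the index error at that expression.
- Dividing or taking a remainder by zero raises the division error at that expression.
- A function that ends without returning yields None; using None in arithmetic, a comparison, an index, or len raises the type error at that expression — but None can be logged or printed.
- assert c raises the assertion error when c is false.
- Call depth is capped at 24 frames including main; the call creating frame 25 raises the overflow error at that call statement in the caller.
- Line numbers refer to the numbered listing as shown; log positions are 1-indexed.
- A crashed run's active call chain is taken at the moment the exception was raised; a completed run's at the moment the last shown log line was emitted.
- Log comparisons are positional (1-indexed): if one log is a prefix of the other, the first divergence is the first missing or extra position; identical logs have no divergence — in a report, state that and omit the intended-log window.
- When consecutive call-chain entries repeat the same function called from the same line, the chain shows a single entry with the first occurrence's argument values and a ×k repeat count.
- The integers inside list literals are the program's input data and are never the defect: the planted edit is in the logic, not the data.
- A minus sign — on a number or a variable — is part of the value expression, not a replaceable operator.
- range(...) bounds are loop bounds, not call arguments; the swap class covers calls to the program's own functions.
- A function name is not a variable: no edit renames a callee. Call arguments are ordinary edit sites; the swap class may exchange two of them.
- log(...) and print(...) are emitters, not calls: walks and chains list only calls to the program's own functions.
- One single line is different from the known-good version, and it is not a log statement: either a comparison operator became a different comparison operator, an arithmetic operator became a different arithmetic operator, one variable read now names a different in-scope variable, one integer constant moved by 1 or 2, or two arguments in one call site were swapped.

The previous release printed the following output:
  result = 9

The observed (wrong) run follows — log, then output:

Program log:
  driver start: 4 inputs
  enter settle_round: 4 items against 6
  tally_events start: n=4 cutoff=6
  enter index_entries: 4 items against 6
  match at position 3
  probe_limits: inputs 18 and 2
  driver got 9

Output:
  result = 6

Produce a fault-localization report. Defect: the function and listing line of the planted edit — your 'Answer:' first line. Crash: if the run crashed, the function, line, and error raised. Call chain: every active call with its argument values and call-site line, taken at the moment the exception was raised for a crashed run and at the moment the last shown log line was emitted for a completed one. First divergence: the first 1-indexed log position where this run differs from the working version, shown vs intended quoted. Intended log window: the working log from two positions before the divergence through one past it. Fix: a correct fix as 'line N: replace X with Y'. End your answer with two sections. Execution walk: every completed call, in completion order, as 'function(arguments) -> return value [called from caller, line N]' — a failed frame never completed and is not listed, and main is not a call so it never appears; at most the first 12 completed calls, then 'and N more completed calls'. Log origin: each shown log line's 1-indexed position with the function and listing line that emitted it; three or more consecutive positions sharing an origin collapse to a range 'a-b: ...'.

Answer: the defect is in main at line 32.
The tell: Log streams are identical — the defect surfaces only in the printed output.
Call chain: main.
First divergence: none; the two logs match at every position.
Execution walk:
  index_entries([12, 12, 7, 6], 6) -> 3  [called from tally_events, line 10]
  tally_events([12, 12, 7, 6], 6) -> 18  [called from settle_round, line 22]
  probe_limits(18, 2) -> 9  [called from settle_round, line 24]
  settle_round([12, 12, 7, 6], 6) -> 9  [called from main, line 30]
Log origins:
  1: emitted by main (line 29)
  2: emitted by settle_round (line 21)
  3: emitted by tally_events (line 9)
  4: emitted by index_entries (line 2)
  5: emitted by index_entries (line 5)
  6: emitted by probe_limits (line 15)
  7: emitted by main (line 31)
A correct fix: line 32: replace `low` with `span`.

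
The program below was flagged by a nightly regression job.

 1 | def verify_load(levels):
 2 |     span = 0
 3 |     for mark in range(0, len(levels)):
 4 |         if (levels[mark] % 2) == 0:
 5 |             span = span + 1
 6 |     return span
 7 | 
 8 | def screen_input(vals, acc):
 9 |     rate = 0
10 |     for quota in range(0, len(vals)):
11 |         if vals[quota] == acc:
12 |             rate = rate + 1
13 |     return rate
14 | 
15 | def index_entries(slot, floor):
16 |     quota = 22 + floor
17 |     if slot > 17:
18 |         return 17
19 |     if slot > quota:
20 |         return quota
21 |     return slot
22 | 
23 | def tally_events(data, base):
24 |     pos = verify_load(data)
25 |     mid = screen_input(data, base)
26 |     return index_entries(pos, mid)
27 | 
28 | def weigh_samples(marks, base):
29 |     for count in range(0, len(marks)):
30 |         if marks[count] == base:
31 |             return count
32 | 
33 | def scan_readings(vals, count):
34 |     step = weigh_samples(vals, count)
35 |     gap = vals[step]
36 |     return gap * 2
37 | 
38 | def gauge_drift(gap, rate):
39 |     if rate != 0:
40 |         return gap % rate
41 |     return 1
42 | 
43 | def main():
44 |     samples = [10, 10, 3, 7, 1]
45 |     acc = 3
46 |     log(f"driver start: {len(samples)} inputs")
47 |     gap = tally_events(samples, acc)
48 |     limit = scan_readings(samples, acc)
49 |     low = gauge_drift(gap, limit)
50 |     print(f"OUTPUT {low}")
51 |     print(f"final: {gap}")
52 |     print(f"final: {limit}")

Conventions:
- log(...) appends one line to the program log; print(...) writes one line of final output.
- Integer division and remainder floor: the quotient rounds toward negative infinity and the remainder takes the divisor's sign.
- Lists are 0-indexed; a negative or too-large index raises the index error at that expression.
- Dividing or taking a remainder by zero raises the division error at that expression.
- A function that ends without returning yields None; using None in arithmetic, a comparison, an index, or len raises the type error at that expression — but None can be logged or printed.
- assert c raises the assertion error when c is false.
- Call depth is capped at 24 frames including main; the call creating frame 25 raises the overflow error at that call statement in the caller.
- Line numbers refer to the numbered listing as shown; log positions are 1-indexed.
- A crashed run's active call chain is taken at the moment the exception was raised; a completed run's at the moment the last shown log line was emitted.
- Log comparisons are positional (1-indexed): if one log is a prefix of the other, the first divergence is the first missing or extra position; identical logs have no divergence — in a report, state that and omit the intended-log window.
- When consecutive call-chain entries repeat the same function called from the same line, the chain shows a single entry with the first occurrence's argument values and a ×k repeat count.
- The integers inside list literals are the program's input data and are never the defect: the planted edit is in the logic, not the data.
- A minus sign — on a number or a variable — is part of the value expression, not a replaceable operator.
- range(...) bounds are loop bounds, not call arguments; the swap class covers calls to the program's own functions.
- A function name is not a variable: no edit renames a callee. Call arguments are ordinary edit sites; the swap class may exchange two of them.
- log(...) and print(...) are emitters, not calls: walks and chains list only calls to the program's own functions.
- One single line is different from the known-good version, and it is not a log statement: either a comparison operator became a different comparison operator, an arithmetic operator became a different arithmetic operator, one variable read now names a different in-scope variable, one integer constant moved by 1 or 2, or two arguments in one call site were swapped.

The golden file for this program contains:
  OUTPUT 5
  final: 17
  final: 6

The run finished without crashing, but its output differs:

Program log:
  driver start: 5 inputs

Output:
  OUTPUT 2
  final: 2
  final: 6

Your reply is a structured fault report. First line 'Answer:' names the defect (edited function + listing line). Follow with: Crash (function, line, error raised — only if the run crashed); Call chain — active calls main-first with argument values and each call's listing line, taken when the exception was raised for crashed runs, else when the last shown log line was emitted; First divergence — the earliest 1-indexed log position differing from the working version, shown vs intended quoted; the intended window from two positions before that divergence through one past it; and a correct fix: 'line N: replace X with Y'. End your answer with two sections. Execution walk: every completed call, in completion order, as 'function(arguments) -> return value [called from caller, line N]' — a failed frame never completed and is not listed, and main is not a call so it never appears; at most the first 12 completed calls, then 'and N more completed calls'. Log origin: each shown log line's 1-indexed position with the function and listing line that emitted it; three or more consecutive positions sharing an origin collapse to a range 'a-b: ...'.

Answer: the defect is in index_entries at line 17.
The tell: Log streams are identical — the defect surfaces only in the printed output.
Call chain: main.
First divergence: none — the logs agree in full.
Execution walk:
  verify_load([10, 10, 3, 7, 1]) -> 2  [called from tally_events, line 24]
  screen_input([10, 10, 3, 7, 1], 3) -> 1  [called from tally_events, line 25]
  index_entries(2, 1) -> 2  [called from tally_events, line 26]
  tally_events([10, 10, 3, 7, 1], 3) -> 2  [called from main, line 47]
  weigh_samples([10, 10, 3, 7, 1], 3) -> 2  [called from scan_readings, line 34]
  scan_readings([10, 10, 3, 7, 1], 3) -> 6  [called from main, line 48]
  gauge_drift(2, 6) -> 2  [called from main, line 49]
Origin of each log line:
  1: from main, line 46
A correct fix: line 17: replace `>` with `<`.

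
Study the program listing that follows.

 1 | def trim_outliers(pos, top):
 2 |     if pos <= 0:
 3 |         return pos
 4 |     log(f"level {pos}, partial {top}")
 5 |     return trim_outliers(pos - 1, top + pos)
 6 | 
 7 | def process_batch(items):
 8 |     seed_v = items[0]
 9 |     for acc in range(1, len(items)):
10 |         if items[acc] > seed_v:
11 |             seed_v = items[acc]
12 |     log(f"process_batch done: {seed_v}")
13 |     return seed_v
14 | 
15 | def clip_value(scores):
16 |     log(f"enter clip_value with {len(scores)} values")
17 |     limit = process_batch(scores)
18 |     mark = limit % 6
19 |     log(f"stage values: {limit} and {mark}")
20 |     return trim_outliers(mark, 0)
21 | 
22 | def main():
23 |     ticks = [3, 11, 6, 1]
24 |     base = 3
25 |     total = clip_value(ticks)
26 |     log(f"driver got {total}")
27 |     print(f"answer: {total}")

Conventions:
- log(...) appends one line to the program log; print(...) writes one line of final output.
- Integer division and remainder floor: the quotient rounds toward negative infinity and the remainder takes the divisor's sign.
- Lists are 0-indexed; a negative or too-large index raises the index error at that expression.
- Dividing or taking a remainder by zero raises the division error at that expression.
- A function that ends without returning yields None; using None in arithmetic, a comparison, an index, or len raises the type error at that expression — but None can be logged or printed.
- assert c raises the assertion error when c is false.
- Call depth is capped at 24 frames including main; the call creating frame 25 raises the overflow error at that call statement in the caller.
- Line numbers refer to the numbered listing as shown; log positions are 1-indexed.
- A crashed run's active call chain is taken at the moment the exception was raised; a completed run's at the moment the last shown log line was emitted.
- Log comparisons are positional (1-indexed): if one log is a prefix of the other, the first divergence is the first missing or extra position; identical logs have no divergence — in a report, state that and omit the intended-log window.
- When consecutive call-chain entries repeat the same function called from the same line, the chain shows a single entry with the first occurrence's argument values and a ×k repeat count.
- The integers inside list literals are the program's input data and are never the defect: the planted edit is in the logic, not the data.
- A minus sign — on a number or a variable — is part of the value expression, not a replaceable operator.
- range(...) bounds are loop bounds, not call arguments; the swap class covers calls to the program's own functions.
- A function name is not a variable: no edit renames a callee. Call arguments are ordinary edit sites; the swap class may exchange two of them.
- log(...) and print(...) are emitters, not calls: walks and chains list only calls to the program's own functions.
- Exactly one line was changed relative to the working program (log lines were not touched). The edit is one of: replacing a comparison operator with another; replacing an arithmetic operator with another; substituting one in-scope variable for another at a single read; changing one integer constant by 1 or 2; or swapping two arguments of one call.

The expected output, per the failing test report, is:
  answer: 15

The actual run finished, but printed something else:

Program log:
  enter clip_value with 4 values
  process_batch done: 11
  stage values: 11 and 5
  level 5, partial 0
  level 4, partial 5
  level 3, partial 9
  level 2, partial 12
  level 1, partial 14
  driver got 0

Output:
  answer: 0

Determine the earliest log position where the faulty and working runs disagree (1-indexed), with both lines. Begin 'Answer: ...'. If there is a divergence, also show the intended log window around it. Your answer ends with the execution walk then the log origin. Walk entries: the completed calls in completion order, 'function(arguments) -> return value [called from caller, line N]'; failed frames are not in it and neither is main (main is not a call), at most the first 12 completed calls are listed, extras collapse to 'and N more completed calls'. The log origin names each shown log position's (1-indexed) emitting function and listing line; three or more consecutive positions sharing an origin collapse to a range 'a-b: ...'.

Answer: position 9 — the shown line 'driver got 0' should read 'driver got 15'.
Intended log window:
  7: level 2, partial 12
  8: level 1, partial 14
  9: driver got 15
Execution walk:
  process_batch([3, 11, 6, 1]) -> 11  [called from clip_value, line 17]
  trim_outliers(0, 15) -> 0  [called from trim_outliers, line 5]
  trim_outliers(1, 14) -> 0  [called from trim_outliers, line 5]
  trim_outliers(2, 12) -> 0  [called from trim_outliers, line 5]
  trim_outliers(3, 9) -> 0  [called from trim_outliers, line 5]
  trim_outliers(4, 5) -> 0  [called from trim_outliers, line 5]
  trim_outliers(5, 0) -> 0  [called from clip_value, line 20]
  clip_value([3, 11, 6, 1]) -> 0  [called from main, line 25]
Log origin:
  1: emitted by clip_value (line 16)
  2: emitted by process_batch (line 12)
  3: emitted by clip_value (line 19)
  4-8: emitted by trim_outliers (line 4)
  9: emitted by main (line 26)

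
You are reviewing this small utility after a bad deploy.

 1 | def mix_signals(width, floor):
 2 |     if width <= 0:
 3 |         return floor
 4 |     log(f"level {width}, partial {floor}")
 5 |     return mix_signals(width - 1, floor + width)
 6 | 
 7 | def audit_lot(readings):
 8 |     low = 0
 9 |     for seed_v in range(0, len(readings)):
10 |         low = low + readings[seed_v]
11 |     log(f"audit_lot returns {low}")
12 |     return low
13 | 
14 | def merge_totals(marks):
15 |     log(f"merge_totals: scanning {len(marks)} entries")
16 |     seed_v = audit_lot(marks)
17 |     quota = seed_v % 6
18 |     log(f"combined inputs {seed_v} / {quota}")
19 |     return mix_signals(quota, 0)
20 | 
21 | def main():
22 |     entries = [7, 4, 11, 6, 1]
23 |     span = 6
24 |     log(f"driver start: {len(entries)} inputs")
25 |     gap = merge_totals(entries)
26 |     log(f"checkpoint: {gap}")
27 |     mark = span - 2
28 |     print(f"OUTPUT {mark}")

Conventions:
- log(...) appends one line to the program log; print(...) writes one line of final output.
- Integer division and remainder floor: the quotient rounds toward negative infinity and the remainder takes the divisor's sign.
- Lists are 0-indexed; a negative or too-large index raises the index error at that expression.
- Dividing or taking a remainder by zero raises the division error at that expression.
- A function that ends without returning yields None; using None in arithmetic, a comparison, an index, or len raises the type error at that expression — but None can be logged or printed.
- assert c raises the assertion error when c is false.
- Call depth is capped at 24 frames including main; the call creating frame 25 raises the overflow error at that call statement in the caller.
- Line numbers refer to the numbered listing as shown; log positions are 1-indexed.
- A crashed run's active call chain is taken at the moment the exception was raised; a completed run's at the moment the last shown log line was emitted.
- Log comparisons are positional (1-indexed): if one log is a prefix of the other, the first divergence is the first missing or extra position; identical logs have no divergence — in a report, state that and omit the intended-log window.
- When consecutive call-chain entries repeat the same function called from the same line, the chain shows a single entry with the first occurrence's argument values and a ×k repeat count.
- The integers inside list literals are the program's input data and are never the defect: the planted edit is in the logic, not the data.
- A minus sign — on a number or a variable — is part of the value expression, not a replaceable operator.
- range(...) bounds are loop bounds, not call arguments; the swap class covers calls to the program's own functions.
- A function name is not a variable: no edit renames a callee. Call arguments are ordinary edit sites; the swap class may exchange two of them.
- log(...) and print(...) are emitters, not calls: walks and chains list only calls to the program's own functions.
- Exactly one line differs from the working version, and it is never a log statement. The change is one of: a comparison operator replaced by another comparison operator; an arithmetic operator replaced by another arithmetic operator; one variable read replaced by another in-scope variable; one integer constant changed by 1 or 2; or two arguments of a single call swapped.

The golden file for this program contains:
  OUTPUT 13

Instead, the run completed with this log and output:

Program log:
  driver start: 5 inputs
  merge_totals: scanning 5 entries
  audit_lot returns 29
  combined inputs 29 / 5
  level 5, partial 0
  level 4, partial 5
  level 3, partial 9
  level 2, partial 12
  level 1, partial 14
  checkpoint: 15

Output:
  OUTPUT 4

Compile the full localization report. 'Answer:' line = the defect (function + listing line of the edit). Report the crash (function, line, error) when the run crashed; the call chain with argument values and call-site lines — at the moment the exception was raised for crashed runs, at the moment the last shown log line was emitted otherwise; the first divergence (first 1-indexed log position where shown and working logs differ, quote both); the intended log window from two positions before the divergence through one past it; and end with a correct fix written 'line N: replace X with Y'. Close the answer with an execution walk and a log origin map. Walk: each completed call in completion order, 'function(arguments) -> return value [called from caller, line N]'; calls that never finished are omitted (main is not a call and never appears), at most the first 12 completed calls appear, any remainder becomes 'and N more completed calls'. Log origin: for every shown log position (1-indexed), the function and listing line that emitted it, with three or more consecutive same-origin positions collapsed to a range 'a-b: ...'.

Answer: the defect is in main at line 27.
Key fact: Log streams are identical — the defect surfaces only in the printed output.
Call chain: main.
First divergence: there is none — every log position agrees.
Execution walk:
  audit_lot([7, 4, 11, 6, 1]) -> 29  [called from merge_totals, line 16]
  mix_signals(0, 15) -> 15  [called from mix_signals, line 5]
  mix_signals(1, 14) -> 15  [called from mix_signals, line 5]
  mix_signals(2, 12) -> 15  [called from mix_signals, line 5]
  mix_signals(3, 9) -> 15  [called from mix_signals, line 5]
  mix_signals(4, 5) -> 15  [called from mix_signals, line 5]
  mix_signals(5, 0) -> 15  [called from merge_totals, line 19]
  merge_totals([7, 4, 11, 6, 1]) -> 15  [called from main, line 25]
Log origin:
  1: logged in main at line 24
  2: logged in merge_totals at line 15
  3: logged in audit_lot at line 11
  4: logged in merge_totals at line 18
  5-9: logged in mix_signals at line 4
  10: logged in main at line 26
A correct fix: line 27: replace `span` with `gap`.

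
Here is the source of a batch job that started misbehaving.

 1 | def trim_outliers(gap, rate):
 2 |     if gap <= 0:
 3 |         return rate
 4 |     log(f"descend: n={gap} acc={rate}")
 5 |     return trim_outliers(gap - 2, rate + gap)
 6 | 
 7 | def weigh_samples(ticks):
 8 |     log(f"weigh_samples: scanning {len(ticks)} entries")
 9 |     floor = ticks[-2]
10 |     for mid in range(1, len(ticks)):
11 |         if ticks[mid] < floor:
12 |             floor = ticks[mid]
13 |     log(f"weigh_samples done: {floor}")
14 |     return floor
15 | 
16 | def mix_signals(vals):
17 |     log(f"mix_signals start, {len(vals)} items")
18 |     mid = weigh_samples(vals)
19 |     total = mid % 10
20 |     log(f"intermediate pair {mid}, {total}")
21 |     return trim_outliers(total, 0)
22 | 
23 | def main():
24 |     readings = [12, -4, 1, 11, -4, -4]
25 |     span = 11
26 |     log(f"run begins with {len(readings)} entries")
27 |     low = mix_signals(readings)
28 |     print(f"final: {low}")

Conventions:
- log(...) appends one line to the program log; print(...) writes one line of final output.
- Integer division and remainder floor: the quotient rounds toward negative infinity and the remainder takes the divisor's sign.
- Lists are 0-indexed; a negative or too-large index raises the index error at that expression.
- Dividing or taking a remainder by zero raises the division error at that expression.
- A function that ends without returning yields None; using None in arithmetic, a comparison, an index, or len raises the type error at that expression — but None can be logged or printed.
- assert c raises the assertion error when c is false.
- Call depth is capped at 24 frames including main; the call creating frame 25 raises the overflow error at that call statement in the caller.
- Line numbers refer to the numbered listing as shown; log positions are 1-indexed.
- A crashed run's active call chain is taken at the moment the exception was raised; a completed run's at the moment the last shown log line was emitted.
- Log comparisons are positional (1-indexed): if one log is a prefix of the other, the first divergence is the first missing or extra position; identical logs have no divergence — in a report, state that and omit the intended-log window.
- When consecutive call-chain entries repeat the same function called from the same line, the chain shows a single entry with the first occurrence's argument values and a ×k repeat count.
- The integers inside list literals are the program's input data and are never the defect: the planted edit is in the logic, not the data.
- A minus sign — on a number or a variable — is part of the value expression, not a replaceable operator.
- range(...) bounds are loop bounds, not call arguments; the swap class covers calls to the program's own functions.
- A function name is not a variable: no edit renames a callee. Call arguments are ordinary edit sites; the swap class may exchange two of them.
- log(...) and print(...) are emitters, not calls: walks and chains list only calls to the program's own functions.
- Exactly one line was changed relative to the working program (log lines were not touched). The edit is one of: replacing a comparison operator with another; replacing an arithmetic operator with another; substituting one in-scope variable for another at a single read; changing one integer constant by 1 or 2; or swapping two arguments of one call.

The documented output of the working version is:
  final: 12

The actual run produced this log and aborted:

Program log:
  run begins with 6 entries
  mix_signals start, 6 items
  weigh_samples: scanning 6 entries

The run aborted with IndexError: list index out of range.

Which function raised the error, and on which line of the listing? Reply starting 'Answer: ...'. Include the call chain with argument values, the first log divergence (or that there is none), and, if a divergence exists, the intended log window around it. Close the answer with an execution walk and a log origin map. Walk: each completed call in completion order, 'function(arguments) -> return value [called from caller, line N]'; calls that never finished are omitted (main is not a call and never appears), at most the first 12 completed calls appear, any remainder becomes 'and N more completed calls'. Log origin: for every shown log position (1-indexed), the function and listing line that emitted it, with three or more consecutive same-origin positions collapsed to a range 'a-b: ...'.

Answer: the error was raised in weigh_samples, line 9.
The tell: The shown log is a 3-line prefix of the intended one, whose next entry is 'weigh_samples done: -4'.
Call chain: main -> mix_signals([12, -4, 1, 11, -4, -4]) (called at line 27) -> weigh_samples([12, -4, 1, 11, -4, -4]) (called at line 18).
First divergence: position 4 — the faulty run's log ends after 3 lines; the working version continues with 'weigh_samples done: -4'.
Intended log window:
  2: mix_signals start, 6 items
  3: weigh_samples: scanning 6 entries
  4: weigh_samples done: -4
  5: intermediate pair -4, 6
Execution walk:
  (no call completed)
Log origin:
  1: from main, line 26
  2: from mix_signals, line 17
  3: from weigh_samples, line 8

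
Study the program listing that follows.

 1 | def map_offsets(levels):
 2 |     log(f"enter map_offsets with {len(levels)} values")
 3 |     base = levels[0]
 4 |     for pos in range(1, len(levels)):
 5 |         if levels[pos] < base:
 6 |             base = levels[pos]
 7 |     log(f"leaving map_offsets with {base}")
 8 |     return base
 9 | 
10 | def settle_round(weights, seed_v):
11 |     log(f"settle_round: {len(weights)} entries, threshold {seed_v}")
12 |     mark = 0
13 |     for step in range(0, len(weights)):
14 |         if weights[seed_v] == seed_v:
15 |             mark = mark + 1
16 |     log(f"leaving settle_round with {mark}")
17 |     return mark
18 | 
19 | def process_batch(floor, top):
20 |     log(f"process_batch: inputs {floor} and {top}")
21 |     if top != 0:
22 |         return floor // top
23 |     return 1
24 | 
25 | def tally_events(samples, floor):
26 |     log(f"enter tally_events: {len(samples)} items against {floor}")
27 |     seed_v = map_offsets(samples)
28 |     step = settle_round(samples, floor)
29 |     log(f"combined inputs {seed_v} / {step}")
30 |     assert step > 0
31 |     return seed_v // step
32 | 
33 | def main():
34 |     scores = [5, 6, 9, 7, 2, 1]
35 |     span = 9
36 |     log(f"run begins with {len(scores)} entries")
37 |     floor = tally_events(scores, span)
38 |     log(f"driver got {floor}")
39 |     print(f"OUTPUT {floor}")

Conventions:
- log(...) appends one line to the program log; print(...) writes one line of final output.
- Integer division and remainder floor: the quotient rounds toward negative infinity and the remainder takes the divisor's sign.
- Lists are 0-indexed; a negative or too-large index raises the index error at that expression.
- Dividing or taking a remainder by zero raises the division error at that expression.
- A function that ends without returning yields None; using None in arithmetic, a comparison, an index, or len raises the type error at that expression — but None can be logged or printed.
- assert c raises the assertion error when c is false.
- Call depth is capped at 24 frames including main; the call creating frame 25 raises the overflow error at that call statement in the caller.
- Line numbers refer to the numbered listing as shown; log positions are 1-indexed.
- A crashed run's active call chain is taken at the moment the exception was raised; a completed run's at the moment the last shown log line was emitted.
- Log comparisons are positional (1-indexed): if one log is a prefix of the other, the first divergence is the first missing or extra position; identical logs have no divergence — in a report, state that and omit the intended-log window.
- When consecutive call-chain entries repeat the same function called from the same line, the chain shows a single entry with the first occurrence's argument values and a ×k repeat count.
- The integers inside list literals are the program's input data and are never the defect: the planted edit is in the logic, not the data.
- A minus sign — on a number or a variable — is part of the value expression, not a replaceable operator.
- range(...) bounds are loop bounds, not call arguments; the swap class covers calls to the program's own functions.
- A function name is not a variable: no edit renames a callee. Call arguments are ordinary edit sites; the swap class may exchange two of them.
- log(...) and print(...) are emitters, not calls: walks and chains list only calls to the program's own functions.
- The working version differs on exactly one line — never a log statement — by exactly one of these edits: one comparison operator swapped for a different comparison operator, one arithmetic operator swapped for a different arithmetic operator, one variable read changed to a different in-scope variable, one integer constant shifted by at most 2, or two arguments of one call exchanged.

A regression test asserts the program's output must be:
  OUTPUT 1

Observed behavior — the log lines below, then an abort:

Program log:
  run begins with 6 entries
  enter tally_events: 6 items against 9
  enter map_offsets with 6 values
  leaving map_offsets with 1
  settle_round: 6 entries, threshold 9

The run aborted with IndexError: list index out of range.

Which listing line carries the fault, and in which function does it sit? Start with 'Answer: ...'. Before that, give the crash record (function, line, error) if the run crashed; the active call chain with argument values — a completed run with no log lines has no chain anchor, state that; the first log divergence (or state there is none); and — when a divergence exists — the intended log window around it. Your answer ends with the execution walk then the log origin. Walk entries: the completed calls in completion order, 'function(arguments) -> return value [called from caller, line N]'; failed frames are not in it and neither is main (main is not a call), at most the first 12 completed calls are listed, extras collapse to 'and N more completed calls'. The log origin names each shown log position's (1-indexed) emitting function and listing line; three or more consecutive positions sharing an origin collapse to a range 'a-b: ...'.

Answer: the defect is in settle_round at line 14.
Key observation: Only 5 log lines were emitted before the run died; the intended continuation was 'leaving settle_round with 1'.
Crash: settle_round, line 14, IndexError.
Call chain: main -> tally_events([5, 6, 9, 7, 2, 1], 9) (called at line 37) -> settle_round([5, 6, 9, 7, 2, 1], 9) (called at line 28).
First divergence: position 6 (shown log ended at 5 lines; the working version continues: 'leaving settle_round with 1').
Intended log window:
  4: leaving map_offsets with 1
  5: settle_round: 6 entries, threshold 9
  6: leaving settle_round with 1
  7: combined inputs 1 / 1
Execution walk:
  map_offsets([5, 6, 9, 7, 2, 1]) -> 1  [called from tally_events, line 27]
Log origin:
  1: emitted by main (line 36)
  2: emitted by tally_events (line 26)
  3: emitted by map_offsets (line 2)
  4: emitted by map_offsets (line 7)
  5: emitted by settle_round (line 11)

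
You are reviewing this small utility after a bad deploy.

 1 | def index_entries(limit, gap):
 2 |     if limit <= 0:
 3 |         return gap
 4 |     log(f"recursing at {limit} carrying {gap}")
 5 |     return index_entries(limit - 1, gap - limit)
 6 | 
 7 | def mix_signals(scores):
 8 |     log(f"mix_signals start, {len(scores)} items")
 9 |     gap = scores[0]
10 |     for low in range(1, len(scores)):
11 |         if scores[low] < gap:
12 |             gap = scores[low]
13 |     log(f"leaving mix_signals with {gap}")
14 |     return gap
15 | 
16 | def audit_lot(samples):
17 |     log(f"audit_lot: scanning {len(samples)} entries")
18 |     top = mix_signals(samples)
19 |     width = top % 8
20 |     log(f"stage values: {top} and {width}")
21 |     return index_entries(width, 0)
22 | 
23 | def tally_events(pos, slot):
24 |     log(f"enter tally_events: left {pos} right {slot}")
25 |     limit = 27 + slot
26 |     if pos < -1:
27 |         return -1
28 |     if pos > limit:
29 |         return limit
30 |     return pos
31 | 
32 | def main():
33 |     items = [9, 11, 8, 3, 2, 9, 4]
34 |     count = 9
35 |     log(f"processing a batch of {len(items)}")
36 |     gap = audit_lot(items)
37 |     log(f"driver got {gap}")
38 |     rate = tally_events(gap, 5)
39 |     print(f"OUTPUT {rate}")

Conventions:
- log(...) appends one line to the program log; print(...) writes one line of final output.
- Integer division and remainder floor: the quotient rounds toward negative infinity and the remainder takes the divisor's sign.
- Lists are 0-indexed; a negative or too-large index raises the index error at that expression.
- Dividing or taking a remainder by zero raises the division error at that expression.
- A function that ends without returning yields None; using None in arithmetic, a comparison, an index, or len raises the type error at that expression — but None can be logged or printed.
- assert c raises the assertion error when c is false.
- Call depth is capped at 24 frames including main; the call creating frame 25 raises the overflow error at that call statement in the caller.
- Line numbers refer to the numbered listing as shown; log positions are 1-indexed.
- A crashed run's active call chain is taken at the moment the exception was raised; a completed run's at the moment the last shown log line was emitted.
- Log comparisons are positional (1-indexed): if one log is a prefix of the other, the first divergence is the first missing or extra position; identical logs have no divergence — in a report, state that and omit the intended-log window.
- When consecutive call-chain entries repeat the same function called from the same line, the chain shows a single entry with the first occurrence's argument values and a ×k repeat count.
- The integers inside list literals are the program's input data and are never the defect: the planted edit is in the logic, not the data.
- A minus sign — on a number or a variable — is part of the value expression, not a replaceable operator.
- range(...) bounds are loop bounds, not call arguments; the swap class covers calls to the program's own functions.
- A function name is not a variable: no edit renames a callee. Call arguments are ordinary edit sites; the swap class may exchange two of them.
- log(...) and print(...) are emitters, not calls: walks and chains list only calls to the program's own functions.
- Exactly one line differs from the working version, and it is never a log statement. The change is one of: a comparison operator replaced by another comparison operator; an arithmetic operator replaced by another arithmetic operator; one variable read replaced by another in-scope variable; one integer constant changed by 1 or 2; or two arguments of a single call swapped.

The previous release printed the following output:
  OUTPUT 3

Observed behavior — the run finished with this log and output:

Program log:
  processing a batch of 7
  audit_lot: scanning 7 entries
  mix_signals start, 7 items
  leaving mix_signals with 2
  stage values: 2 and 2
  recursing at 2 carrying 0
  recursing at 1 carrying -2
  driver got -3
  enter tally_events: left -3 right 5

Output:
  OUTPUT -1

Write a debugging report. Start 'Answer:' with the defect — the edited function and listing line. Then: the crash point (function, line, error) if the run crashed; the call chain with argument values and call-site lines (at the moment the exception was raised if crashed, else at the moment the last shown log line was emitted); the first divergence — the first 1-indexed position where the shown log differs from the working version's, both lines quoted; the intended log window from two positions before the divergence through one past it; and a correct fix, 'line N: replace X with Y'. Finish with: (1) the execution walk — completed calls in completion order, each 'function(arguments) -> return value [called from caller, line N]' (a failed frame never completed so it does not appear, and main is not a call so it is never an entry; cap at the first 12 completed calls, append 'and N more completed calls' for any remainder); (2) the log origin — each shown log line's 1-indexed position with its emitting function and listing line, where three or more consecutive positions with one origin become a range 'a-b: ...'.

Answer: the defect is in index_entries at line 5.
Core observation: Position 7 is the first bad log line: 'recursing at 1 carrying -2' should read 'recursing at 1 carrying 2'.
Call chain: main -> tally_events(-3, 5) (called at line 38).
First divergence: position 7 — shown 'recursing at 1 carrying -2', intended 'recursing at 1 carrying 2'.
Intended log window:
  5: stage values: 2 and 2
  6: recursing at 2 carrying 0
  7: recursing at 1 carrying 2
  8: driver got 3
Execution walk:
  mix_signals([9, 11, 8, 3, 2, 9, 4]) -> 2  [called from audit_lot, line 18]
  index_entries(0, -3) -> -3  [called from index_entries, line 5]
  index_entries(1, -2) -> -3  [called from index_entries, line 5]
  index_entries(2, 0) -> -3  [called from audit_lot, line 21]
  audit_lot([9, 11, 8, 3, 2, 9, 4]) -> -3  [called from main, line 36]
  tally_events(-3, 5) -> -1  [called from main, line 38]
Origin of each log line:
  1 — main, line 35
  2 — audit_lot, line 17
  3 — mix_signals, line 8
  4 — mix_signals, line 13
  5 — audit_lot, line 20
  6 — index_entries, line 4
  7 — index_entries, line 4
  8 — main, line 37
  9 — tally_events, line 24
A correct fix: line 5: replace `gap - limit` with `gap + limit`.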